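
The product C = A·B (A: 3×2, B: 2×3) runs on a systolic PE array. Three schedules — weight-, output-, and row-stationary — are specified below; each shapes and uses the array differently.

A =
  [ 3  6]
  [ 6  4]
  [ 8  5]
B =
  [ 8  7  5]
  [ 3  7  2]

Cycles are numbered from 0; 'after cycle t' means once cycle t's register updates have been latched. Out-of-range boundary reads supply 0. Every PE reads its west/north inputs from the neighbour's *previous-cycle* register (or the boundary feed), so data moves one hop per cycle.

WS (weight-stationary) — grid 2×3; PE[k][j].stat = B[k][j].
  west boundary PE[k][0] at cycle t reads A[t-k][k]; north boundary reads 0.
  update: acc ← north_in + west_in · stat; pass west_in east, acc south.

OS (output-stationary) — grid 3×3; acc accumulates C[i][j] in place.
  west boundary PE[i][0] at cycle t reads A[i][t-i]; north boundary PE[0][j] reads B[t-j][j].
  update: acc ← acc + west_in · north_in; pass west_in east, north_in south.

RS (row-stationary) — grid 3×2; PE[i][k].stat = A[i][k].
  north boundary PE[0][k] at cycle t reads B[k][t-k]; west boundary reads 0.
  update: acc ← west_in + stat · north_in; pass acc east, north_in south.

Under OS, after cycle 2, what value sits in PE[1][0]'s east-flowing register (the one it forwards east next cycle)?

register = 4

OS 3×3: PE[1][0] cycle-by-cycle (with neighbour feeds):
  after 0 — PE[0][0] acc=24, pass-E 3, pass-S 8
  after 0 — PE[1][0] acc=0, pass-E 0, pass-S 0
  after 1 — PE[0][0] acc=42, pass-E 6, pass-S 3
  after 1 — PE[1][0] acc=48, pass-E 6, pass-S 8
  after 2 — PE[0][0] acc=42, pass-E 0, pass-S 0
  after 2 — PE[1][0] acc=60, pass-E 4, pass-S 3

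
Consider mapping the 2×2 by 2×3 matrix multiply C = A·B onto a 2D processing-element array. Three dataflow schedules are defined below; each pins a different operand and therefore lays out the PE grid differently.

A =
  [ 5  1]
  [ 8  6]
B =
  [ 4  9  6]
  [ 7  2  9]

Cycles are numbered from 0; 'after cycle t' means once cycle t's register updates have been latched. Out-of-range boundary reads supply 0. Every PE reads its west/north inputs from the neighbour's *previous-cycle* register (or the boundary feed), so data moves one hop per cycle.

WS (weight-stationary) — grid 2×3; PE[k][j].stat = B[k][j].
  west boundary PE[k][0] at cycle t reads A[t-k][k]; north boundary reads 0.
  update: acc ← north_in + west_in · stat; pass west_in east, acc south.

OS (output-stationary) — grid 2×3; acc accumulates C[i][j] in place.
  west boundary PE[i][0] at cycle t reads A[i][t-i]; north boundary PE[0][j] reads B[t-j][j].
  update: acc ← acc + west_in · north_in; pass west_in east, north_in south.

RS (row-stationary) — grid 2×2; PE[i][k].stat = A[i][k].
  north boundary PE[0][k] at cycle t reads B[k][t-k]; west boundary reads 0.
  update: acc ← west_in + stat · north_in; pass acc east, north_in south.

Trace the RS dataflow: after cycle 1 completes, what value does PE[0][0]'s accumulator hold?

RS on a 2×2 grid — tracing PE[0][0] and its feeders:
  [0] (0,0) acc=20 (h:20 v:4)
  [1] (0,0) acc=45 (h:45 v:9)

PE[0][0].acc = 45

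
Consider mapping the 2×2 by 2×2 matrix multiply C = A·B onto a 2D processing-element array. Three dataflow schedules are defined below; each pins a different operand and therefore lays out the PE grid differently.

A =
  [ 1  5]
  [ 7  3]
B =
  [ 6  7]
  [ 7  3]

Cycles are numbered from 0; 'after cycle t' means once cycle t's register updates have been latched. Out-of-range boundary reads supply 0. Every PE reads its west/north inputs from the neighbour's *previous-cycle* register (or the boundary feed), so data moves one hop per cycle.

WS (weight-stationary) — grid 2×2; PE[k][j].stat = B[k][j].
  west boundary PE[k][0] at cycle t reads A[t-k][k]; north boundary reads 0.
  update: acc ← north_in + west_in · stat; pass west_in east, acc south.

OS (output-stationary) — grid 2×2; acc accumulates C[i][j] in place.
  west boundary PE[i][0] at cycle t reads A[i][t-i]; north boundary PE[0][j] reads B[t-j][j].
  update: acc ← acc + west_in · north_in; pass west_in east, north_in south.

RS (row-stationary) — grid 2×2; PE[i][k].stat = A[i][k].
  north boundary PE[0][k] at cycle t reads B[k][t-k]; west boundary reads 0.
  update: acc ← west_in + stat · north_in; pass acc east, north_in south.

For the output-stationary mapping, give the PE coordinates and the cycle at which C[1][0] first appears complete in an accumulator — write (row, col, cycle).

(row, col, cycle) = (1, 0, 2)

OS — PE[1][0] is where C[1][0] collects:
  @0  [1,0]  acc 0  |  →0  ↓0
  @1  [1,0]  acc 42  |  →7  ↓6
  @2  [1,0]  acc 63  |  →3  ↓7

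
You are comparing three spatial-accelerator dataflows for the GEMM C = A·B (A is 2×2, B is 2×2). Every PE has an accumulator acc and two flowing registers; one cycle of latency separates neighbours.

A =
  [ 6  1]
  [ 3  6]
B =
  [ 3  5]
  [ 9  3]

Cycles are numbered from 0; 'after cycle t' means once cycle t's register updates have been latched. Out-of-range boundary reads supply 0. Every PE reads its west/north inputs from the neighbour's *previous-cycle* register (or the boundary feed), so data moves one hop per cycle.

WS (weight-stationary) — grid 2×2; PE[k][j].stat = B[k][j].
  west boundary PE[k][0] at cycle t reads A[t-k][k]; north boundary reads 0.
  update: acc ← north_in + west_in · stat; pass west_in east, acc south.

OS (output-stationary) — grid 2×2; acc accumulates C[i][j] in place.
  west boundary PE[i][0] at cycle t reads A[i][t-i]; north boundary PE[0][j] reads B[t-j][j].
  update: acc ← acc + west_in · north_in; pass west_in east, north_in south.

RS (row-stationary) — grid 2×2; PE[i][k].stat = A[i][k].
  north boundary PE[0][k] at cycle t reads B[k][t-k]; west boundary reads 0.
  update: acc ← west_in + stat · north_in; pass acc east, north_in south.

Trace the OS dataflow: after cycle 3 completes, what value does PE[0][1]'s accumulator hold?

Tracing OS — 2×2 array, target PE[0][1]:
  after 0 — PE[0][0] acc=18, pass-E 6, pass-S 3
  after 0 — PE[0][1] acc=0, pass-E 0, pass-S 0
  after 1 — PE[0][0] acc=27, pass-E 1, pass-S 9
  after 1 — PE[0][1] acc=30, pass-E 6, pass-S 5
  after 2 — PE[0][0] acc=27, pass-E 0, pass-S 0
  after 2 — PE[0][1] acc=33, pass-E 1, pass-S 3
  after 3 — PE[0][0] acc=27, pass-E 0, pass-S 0
  after 3 — PE[0][1] acc=33, pass-E 0, pass-S 0

PE[0][1].acc = 33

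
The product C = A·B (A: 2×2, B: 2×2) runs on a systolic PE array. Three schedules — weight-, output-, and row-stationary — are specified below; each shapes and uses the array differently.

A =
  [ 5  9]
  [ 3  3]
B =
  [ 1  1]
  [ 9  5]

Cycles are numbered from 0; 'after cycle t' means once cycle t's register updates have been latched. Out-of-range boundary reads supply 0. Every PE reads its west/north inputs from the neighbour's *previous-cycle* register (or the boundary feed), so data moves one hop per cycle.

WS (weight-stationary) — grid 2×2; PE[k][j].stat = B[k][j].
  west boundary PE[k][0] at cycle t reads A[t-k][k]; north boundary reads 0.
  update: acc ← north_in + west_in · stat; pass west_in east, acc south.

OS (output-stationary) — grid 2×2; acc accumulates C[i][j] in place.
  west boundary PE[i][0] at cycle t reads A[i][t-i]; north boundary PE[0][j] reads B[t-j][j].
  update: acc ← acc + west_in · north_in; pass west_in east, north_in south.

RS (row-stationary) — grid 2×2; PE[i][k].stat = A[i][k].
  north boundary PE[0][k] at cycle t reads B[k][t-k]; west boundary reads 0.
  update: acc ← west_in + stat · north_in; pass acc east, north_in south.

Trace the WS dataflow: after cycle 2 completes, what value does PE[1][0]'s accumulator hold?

PE[1][0].acc = 30

WS (2×2). Following PE[1][0] plus its west/north inputs:
  after 0 — PE[0][0] acc=5, pass-E 5, pass-S 5
  after 0 — PE[1][0] acc=0, pass-E 0, pass-S 0
  after 1 — PE[0][0] acc=3, pass-E 3, pass-S 3
  after 1 — PE[1][0] acc=86, pass-E 9, pass-S 86
  after 2 — PE[0][0] acc=0, pass-E 0, pass-S 0
  after 2 — PE[1][0] acc=30, pass-E 3, pass-S 30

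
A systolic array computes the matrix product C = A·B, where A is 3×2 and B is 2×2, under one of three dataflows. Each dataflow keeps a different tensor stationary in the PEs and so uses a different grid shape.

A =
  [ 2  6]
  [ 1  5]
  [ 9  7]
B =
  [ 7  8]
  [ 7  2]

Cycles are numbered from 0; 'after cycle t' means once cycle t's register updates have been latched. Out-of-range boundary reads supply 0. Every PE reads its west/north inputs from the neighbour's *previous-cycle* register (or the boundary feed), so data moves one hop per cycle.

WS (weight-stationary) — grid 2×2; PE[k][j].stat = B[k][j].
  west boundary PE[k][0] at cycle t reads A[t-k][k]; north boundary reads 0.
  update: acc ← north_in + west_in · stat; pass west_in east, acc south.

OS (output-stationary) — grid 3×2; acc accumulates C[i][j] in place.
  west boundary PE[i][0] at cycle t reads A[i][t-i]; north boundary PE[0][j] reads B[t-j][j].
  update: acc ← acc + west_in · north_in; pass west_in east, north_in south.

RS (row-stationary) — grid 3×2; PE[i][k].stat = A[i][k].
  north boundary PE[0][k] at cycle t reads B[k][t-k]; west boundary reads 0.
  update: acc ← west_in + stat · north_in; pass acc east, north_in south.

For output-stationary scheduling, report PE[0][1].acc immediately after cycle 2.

OS (3×2). Following PE[0][1] plus its west/north inputs:
  0: (0,0).acc=14  regs=<2,7>
  0: (0,1).acc=0  regs=<0,0>
  1: (0,0).acc=56  regs=<6,7>
  1: (0,1).acc=16  regs=<2,8>
  2: (0,0).acc=56  regs=<0,0>
  2: (0,1).acc=28  regs=<6,2>

PE[0][1].acc = 28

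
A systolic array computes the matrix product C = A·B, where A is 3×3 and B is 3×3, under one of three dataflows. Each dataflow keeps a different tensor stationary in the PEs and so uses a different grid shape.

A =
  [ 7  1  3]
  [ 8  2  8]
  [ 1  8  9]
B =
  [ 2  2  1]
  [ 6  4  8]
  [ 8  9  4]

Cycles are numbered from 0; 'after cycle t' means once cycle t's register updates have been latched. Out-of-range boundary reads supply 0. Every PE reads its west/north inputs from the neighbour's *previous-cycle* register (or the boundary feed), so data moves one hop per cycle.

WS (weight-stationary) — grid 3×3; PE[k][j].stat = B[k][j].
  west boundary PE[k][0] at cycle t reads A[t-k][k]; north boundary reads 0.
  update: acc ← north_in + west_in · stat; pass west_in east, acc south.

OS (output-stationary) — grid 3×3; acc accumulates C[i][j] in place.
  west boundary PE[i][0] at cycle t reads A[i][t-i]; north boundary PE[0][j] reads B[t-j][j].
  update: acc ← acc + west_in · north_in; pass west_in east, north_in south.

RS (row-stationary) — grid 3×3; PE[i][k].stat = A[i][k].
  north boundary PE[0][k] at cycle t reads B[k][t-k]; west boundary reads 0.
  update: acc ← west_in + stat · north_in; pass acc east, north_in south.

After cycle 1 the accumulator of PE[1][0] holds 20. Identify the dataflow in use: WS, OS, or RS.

dataflow = WS

— WS: 3×3; PE[1][0] trace:
  cycle 0: PE[1][0] → acc 0, east 0, south 0
  cycle 1: PE[1][0] → acc 20, east 1, south 20
— OS: 3×3; PE[1][0] trace:
  cycle 0: PE[1][0] → acc 0, east 0, south 0
  cycle 1: PE[1][0] → acc 16, east 8, south 2
— RS: 3×3; PE[1][0] trace:
  cycle 0: PE[1][0] → acc 0, east 0, south 0
  cycle 1: PE[1][0] → acc 16, east 16, south 2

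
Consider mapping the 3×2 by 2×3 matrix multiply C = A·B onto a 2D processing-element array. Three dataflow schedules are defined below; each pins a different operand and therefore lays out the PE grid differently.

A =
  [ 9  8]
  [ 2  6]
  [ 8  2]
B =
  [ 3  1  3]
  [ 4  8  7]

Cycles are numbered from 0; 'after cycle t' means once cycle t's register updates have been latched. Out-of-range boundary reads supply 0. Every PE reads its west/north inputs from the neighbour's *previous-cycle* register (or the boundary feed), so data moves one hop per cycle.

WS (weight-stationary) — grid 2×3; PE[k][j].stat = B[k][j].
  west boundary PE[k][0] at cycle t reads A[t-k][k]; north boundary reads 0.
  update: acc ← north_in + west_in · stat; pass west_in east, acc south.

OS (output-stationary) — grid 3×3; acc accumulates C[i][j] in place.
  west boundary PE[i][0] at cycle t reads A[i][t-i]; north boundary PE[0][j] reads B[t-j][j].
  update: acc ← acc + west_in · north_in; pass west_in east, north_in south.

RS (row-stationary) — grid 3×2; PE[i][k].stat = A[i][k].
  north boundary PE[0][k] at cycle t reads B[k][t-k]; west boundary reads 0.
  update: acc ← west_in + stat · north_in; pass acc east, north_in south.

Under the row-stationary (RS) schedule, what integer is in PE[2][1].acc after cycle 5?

Tracing RS — 3×2 array, target PE[2][1]:
  @0  [1,1]  acc 0  |  →0  ↓0
  @0  [2,0]  acc 0  |  →0  ↓0
  @0  [2,1]  acc 0  |  →0  ↓0
  @1  [1,1]  acc 0  |  →0  ↓0
  @1  [2,0]  acc 0  |  →0  ↓0
  @1  [2,1]  acc 0  |  →0  ↓0
  @2  [1,1]  acc 30  |  →30  ↓4
  @2  [2,0]  acc 24  |  →24  ↓3
  @2  [2,1]  acc 0  |  →0  ↓0
  @3  [1,1]  acc 50  |  →50  ↓8
  @3  [2,0]  acc 8  |  →8  ↓1
  @3  [2,1]  acc 32  |  →32  ↓4
  @4  [1,1]  acc 48  |  →48  ↓7
  @4  [2,0]  acc 24  |  →24  ↓3
  @4  [2,1]  acc 24  |  →24  ↓8
  @5  [1,1]  acc 0  |  →0  ↓0
  @5  [2,0]  acc 0  |  →0  ↓0
  @5  [2,1]  acc 38  |  →38  ↓7

PE[2][1].acc = 38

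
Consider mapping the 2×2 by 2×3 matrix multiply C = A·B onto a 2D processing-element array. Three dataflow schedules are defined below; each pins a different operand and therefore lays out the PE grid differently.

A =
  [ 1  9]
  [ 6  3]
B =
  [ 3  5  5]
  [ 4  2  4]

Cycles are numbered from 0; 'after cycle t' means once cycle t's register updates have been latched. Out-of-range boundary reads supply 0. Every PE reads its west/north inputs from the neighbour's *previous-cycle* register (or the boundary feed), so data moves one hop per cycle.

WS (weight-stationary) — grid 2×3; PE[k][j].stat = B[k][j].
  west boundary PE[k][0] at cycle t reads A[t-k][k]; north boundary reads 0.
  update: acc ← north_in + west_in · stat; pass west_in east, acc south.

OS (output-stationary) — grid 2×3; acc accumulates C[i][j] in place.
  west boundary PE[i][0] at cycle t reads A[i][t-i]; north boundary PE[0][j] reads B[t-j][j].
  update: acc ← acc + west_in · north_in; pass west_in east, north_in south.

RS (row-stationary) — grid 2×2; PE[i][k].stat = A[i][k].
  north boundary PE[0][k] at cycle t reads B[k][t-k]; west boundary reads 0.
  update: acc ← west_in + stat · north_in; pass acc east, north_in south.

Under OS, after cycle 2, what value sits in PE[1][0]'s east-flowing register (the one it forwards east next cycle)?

register = 3

OS on a 2×3 grid — tracing PE[1][0] and its feeders:
  cycle 0: PE[0][0] → acc 3, east 1, south 3
  cycle 0: PE[1][0] → acc 0, east 0, south 0
  cycle 1: PE[0][0] → acc 39, east 9, south 4
  cycle 1: PE[1][0] → acc 18, east 6, south 3
  cycle 2: PE[0][0] → acc 39, east 0, south 0
  cycle 2: PE[1][0] → acc 30, east 3, south 4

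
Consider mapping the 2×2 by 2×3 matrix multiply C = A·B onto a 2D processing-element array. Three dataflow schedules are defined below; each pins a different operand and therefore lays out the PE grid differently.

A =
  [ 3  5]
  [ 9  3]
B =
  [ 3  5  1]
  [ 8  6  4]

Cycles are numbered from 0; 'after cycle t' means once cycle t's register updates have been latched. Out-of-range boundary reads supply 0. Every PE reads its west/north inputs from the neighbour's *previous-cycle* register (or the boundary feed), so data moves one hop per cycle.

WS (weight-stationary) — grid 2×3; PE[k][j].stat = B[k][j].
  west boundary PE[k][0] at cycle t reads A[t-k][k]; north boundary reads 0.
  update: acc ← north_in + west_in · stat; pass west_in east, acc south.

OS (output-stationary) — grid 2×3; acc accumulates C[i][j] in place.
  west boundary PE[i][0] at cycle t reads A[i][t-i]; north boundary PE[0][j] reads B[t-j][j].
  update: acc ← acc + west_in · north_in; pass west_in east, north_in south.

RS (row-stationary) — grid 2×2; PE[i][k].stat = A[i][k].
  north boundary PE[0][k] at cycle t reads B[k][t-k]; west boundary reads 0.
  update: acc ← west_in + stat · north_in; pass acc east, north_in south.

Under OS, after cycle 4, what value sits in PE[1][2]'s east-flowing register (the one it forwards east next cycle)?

OS (2×3). Following PE[1][2] plus its west/north inputs:
  step 0 · PE0,2: acc=0; fwd→0 fwd↓0
  step 0 · PE1,1: acc=0; fwd→0 fwd↓0
  step 0 · PE1,2: acc=0; fwd→0 fwd↓0
  step 1 · PE0,2: acc=0; fwd→0 fwd↓0
  step 1 · PE1,1: acc=0; fwd→0 fwd↓0
  step 1 · PE1,2: acc=0; fwd→0 fwd↓0
  step 2 · PE0,2: acc=3; fwd→3 fwd↓1
  step 2 · PE1,1: acc=45; fwd→9 fwd↓5
  step 2 · PE1,2: acc=0; fwd→0 fwd↓0
  step 3 · PE0,2: acc=23; fwd→5 fwd↓4
  step 3 · PE1,1: acc=63; fwd→3 fwd↓6
  step 3 · PE1,2: acc=9; fwd→9 fwd↓1
  step 4 · PE0,2: acc=23; fwd→0 fwd↓0
  step 4 · PE1,1: acc=63; fwd→0 fwd↓0
  step 4 · PE1,2: acc=21; fwd→3 fwd↓4

register = 3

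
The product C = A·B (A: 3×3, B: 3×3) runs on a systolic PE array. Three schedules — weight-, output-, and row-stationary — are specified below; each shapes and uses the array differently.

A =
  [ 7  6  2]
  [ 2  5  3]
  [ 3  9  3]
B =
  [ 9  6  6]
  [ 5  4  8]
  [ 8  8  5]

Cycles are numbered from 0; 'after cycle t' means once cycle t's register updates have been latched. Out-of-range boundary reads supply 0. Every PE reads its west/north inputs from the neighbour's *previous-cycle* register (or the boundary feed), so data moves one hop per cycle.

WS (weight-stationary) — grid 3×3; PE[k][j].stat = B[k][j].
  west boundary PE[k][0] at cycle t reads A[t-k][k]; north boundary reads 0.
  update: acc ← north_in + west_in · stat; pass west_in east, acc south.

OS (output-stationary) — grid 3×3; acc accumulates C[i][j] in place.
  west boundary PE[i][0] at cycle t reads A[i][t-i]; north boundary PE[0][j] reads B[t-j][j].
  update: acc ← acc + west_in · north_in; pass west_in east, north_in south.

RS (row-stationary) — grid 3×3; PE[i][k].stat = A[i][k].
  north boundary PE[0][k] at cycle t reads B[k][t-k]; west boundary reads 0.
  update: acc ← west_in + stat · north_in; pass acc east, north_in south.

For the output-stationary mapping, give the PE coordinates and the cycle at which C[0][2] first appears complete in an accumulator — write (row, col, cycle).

(row, col, cycle) = (0, 2, 4)

Under OS, C[0][2] lands at PE[0][2]:
  t=0 PE[0][2]: acc=0 h=0 v=0
  t=1 PE[0][2]: acc=0 h=0 v=0
  t=2 PE[0][2]: acc=42 h=7 v=6
  t=3 PE[0][2]: acc=90 h=6 v=8
  t=4 PE[0][2]: acc=100 h=2 v=5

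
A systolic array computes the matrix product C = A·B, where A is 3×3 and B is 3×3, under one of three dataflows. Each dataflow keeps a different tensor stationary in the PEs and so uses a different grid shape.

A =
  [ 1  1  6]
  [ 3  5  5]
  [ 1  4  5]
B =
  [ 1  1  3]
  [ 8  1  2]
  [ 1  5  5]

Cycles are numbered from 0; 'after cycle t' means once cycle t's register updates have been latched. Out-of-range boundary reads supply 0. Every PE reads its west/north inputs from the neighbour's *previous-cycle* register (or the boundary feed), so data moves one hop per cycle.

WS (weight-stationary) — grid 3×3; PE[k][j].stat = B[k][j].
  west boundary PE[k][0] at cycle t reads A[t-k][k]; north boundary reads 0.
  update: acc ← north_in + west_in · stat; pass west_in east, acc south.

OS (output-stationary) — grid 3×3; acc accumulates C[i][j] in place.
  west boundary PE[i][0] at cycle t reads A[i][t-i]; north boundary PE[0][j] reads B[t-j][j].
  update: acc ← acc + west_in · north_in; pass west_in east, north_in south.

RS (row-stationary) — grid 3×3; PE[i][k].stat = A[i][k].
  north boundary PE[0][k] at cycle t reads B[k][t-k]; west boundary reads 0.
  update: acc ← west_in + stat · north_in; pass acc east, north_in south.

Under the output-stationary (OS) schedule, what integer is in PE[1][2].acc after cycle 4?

OS on a 3×3 grid — tracing PE[1][2] and its feeders:
  @0  [0,2]  acc 0  |  →0  ↓0
  @0  [1,1]  acc 0  |  →0  ↓0
  @0  [1,2]  acc 0  |  →0  ↓0
  @1  [0,2]  acc 0  |  →0  ↓0
  @1  [1,1]  acc 0  |  →0  ↓0
  @1  [1,2]  acc 0  |  →0  ↓0
  @2  [0,2]  acc 3  |  →1  ↓3
  @2  [1,1]  acc 3  |  →3  ↓1
  @2  [1,2]  acc 0  |  →0  ↓0
  @3  [0,2]  acc 5  |  →1  ↓2
  @3  [1,1]  acc 8  |  →5  ↓1
  @3  [1,2]  acc 9  |  →3  ↓3
  @4  [0,2]  acc 35  |  →6  ↓5
  @4  [1,1]  acc 33  |  →5  ↓5
  @4  [1,2]  acc 19  |  →5  ↓2

PE[1][2].acc = 19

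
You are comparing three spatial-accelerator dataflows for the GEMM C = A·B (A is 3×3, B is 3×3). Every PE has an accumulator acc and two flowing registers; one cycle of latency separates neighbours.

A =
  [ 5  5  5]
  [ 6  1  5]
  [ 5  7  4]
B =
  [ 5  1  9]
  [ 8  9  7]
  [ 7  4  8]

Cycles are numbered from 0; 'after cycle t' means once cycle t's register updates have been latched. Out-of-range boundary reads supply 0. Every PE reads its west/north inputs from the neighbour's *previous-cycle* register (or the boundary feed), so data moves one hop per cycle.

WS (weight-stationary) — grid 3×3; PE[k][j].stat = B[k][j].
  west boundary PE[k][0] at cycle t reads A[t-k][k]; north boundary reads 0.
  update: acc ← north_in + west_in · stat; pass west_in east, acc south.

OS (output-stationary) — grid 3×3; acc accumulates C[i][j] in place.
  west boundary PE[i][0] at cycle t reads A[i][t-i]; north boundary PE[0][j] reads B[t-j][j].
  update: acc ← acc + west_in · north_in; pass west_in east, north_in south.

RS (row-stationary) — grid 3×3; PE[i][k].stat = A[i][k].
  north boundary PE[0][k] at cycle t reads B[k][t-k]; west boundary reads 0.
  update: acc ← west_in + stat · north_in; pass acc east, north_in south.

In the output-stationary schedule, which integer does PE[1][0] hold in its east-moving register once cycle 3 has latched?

Tracing OS — 3×3 array, target PE[1][0]:
  t=0 PE[0][0]: acc=25 h=5 v=5
  t=0 PE[1][0]: acc=0 h=0 v=0
  t=1 PE[0][0]: acc=65 h=5 v=8
  t=1 PE[1][0]: acc=30 h=6 v=5
  t=2 PE[0][0]: acc=100 h=5 v=7
  t=2 PE[1][0]: acc=38 h=1 v=8
  t=3 PE[0][0]: acc=100 h=0 v=0
  t=3 PE[1][0]: acc=73 h=5 v=7

register = 5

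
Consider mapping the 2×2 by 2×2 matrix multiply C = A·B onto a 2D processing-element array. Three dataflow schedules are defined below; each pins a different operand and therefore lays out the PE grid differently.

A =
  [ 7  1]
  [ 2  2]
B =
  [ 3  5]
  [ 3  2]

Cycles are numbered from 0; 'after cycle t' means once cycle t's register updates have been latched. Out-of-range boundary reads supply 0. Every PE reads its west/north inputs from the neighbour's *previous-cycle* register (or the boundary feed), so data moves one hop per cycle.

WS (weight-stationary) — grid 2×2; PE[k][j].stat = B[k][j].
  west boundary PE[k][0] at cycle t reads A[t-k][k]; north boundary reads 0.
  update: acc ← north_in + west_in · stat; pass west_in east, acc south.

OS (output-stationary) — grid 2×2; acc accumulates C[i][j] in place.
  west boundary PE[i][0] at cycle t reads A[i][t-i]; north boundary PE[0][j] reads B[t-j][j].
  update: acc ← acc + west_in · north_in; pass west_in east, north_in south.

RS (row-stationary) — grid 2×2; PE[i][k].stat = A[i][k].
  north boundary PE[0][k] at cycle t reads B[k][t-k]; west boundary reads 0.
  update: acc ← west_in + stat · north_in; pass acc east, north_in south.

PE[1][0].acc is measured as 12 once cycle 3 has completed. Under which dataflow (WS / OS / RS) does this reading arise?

dataflow = OS

WS (2×2 grid), PE[1][0]:
  c0 r1c0: 0 / 0 / 0
  c1 r1c0: 24 / 1 / 24
  c2 r1c0: 12 / 2 / 12
  c3 r1c0: 0 / 0 / 0
OS (2×2 grid), PE[1][0]:
  c0 r1c0: 0 / 0 / 0
  c1 r1c0: 6 / 2 / 3
  c2 r1c0: 12 / 2 / 3
  c3 r1c0: 12 / 0 / 0
RS (2×2 grid), PE[1][0]:
  c0 r1c0: 0 / 0 / 0
  c1 r1c0: 6 / 6 / 3
  c2 r1c0: 10 / 10 / 5
  c3 r1c0: 0 / 0 / 0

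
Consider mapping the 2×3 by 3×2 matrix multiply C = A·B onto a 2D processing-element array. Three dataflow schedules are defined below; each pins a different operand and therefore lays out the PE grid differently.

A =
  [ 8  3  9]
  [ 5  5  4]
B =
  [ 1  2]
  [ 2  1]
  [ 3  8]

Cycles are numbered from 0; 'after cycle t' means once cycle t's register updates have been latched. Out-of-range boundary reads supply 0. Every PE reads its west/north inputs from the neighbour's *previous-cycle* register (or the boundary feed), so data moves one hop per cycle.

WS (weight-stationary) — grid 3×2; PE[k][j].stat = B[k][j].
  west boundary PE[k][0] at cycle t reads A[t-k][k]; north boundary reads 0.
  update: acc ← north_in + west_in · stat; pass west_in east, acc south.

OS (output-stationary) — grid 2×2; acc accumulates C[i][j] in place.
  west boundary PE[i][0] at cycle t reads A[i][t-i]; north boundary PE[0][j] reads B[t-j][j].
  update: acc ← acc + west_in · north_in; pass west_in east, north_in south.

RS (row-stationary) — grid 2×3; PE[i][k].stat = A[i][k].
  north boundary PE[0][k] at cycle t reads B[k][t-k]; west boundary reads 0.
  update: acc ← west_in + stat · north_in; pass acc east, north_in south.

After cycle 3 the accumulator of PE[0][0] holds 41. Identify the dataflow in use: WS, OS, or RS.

dataflow = OS

WS (3×2 grid), PE[0][0]:
  [0] (0,0) acc=8 (h:8 v:8)
  [1] (0,0) acc=5 (h:5 v:5)
  [2] (0,0) acc=0 (h:0 v:0)
  [3] (0,0) acc=0 (h:0 v:0)
OS (2×2 grid), PE[0][0]:
  [0] (0,0) acc=8 (h:8 v:1)
  [1] (0,0) acc=14 (h:3 v:2)
  [2] (0,0) acc=41 (h:9 v:3)
  [3] (0,0) acc=41 (h:0 v:0)
RS (2×3 grid), PE[0][0]:
  [0] (0,0) acc=8 (h:8 v:1)
  [1] (0,0) acc=16 (h:16 v:2)
  [2] (0,0) acc=0 (h:0 v:0)
  [3] (0,0) acc=0 (h:0 v:0)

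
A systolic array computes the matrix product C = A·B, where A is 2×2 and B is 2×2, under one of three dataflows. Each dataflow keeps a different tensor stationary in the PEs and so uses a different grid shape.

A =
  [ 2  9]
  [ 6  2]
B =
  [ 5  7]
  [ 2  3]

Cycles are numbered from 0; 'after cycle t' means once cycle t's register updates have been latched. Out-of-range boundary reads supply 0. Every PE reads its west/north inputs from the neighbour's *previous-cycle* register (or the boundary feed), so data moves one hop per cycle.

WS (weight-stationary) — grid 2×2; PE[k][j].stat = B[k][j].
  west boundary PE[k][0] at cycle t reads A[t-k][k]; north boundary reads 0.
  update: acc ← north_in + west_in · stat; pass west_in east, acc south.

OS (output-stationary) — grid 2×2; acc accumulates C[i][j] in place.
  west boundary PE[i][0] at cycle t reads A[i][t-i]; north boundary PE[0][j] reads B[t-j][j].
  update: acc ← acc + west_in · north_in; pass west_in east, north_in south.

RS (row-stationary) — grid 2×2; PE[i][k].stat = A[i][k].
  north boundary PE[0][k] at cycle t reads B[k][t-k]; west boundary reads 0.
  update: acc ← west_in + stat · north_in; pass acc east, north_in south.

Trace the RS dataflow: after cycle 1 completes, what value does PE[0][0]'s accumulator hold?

RS on a 2×2 grid — tracing PE[0][0] and its feeders:
  @0  [0,0]  acc 10  |  →10  ↓5
  @1  [0,0]  acc 14  |  →14  ↓7

PE[0][0].acc = 14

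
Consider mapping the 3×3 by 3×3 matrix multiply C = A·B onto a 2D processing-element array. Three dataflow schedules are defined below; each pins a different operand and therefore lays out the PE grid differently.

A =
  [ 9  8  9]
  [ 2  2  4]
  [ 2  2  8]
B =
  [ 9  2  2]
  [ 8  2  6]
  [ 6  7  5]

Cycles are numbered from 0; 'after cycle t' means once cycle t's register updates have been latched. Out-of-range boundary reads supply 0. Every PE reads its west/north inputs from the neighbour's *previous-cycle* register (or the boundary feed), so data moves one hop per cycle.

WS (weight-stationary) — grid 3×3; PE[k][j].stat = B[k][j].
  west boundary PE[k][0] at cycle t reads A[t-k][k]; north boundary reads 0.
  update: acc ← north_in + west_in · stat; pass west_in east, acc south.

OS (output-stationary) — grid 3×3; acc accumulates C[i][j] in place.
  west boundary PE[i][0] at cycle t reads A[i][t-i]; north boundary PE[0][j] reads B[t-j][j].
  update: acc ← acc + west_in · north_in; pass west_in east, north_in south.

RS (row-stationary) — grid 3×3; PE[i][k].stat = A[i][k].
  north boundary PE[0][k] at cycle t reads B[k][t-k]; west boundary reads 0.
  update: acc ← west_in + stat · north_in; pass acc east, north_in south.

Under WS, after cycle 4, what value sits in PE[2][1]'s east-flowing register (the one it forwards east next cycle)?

Tracing WS — 3×3 array, target PE[2][1]:
  [0] (1,1) acc=0 (h:0 v:0)
  [0] (2,0) acc=0 (h:0 v:0)
  [0] (2,1) acc=0 (h:0 v:0)
  [1] (1,1) acc=0 (h:0 v:0)
  [1] (2,0) acc=0 (h:0 v:0)
  [1] (2,1) acc=0 (h:0 v:0)
  [2] (1,1) acc=34 (h:8 v:34)
  [2] (2,0) acc=199 (h:9 v:199)
  [2] (2,1) acc=0 (h:0 v:0)
  [3] (1,1) acc=8 (h:2 v:8)
  [3] (2,0) acc=58 (h:4 v:58)
  [3] (2,1) acc=97 (h:9 v:97)
  [4] (1,1) acc=8 (h:2 v:8)
  [4] (2,0) acc=82 (h:8 v:82)
  [4] (2,1) acc=36 (h:4 v:36)

register = 4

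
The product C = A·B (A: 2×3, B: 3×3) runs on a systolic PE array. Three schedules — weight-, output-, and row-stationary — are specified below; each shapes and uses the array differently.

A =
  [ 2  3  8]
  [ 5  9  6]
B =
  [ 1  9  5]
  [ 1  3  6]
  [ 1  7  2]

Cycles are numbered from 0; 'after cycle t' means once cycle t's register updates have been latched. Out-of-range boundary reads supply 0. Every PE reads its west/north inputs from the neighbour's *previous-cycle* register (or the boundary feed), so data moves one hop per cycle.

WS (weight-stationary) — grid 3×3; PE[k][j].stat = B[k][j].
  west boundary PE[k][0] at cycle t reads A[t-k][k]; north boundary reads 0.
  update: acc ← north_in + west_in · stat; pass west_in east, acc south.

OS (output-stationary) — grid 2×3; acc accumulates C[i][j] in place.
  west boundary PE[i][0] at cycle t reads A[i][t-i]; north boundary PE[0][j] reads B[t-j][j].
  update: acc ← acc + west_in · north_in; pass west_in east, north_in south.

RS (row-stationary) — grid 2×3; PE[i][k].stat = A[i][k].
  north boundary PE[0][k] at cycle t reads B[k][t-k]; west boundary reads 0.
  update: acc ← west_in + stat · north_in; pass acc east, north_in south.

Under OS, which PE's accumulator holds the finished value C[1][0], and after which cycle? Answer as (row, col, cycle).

(row, col, cycle) = (1, 0, 3)

OS: C[1][0] accumulates in PE[1][0]:
  c0 r1c0: 0 / 0 / 0
  c1 r1c0: 5 / 5 / 1
  c2 r1c0: 14 / 9 / 1
  c3 r1c0: 20 / 6 / 1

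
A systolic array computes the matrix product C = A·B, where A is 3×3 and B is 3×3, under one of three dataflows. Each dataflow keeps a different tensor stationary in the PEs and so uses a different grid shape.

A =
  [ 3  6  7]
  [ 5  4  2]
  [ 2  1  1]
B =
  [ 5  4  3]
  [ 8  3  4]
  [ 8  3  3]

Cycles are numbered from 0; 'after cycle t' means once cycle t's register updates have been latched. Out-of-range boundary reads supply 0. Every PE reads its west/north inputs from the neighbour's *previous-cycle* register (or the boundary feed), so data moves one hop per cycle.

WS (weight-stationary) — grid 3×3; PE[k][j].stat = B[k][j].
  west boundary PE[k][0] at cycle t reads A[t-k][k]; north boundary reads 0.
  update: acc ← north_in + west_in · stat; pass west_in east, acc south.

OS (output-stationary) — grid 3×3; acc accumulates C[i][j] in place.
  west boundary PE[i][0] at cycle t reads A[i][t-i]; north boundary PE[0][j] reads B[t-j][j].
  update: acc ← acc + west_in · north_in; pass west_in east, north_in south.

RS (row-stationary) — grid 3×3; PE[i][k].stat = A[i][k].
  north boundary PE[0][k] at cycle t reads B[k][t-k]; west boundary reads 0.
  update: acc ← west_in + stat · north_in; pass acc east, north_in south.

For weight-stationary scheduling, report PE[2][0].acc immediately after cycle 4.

WS on a 3×3 grid — tracing PE[2][0] and its feeders:
  t=0 PE[1][0]: acc=0 h=0 v=0
  t=0 PE[2][0]: acc=0 h=0 v=0
  t=1 PE[1][0]: acc=63 h=6 v=63
  t=1 PE[2][0]: acc=0 h=0 v=0
  t=2 PE[1][0]: acc=57 h=4 v=57
  t=2 PE[2][0]: acc=119 h=7 v=119
  t=3 PE[1][0]: acc=18 h=1 v=18
  t=3 PE[2][0]: acc=73 h=2 v=73
  t=4 PE[1][0]: acc=0 h=0 v=0
  t=4 PE[2][0]: acc=26 h=1 v=26

PE[2][0].acc = 26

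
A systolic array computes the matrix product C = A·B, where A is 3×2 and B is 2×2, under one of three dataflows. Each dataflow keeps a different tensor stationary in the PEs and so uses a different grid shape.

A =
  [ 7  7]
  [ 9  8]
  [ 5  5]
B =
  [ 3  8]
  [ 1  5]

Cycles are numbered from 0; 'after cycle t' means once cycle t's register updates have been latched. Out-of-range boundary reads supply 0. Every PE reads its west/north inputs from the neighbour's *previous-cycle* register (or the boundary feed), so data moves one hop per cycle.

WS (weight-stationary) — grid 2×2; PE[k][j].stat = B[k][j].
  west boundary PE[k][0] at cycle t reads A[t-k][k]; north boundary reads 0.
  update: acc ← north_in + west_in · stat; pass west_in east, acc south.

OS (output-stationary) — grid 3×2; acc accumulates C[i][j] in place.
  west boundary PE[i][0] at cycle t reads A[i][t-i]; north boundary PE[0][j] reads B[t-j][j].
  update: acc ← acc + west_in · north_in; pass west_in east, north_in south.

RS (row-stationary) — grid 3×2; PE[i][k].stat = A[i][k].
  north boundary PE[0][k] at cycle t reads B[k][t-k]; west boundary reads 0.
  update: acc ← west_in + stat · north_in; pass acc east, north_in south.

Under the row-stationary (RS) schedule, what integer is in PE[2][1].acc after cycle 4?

RS (3×2). Following PE[2][1] plus its west/north inputs:
  0: (1,1).acc=0  regs=<0,0>
  0: (2,0).acc=0  regs=<0,0>
  0: (2,1).acc=0  regs=<0,0>
  1: (1,1).acc=0  regs=<0,0>
  1: (2,0).acc=0  regs=<0,0>
  1: (2,1).acc=0  regs=<0,0>
  2: (1,1).acc=35  regs=<35,1>
  2: (2,0).acc=15  regs=<15,3>
  2: (2,1).acc=0  regs=<0,0>
  3: (1,1).acc=112  regs=<112,5>
  3: (2,0).acc=40  regs=<40,8>
  3: (2,1).acc=20  regs=<20,1>
  4: (1,1).acc=0  regs=<0,0>
  4: (2,0).acc=0  regs=<0,0>
  4: (2,1).acc=65  regs=<65,5>

PE[2][1].acc = 65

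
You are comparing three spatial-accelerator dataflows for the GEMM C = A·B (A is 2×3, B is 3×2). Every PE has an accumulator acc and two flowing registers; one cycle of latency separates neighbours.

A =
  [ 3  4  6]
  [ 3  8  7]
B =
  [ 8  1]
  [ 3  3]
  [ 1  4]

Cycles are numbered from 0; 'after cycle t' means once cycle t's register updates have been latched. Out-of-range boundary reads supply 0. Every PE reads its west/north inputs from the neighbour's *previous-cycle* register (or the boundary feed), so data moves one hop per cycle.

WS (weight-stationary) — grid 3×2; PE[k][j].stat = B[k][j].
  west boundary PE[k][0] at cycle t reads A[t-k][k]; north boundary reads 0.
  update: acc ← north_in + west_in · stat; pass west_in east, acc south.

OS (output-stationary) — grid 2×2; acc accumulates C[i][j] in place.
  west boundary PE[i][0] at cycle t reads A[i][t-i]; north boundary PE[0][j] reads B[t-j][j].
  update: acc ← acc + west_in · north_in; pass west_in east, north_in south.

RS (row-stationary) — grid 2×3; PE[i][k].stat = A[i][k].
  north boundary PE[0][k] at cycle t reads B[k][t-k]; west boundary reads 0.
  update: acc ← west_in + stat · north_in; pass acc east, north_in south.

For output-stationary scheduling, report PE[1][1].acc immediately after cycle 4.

OS on a 2×2 grid — tracing PE[1][1] and its feeders:
  [0] (0,1) acc=0 (h:0 v:0)
  [0] (1,0) acc=0 (h:0 v:0)
  [0] (1,1) acc=0 (h:0 v:0)
  [1] (0,1) acc=3 (h:3 v:1)
  [1] (1,0) acc=24 (h:3 v:8)
  [1] (1,1) acc=0 (h:0 v:0)
  [2] (0,1) acc=15 (h:4 v:3)
  [2] (1,0) acc=48 (h:8 v:3)
  [2] (1,1) acc=3 (h:3 v:1)
  [3] (0,1) acc=39 (h:6 v:4)
  [3] (1,0) acc=55 (h:7 v:1)
  [3] (1,1) acc=27 (h:8 v:3)
  [4] (0,1) acc=39 (h:0 v:0)
  [4] (1,0) acc=55 (h:0 v:0)
  [4] (1,1) acc=55 (h:7 v:4)

PE[1][1].acc = 55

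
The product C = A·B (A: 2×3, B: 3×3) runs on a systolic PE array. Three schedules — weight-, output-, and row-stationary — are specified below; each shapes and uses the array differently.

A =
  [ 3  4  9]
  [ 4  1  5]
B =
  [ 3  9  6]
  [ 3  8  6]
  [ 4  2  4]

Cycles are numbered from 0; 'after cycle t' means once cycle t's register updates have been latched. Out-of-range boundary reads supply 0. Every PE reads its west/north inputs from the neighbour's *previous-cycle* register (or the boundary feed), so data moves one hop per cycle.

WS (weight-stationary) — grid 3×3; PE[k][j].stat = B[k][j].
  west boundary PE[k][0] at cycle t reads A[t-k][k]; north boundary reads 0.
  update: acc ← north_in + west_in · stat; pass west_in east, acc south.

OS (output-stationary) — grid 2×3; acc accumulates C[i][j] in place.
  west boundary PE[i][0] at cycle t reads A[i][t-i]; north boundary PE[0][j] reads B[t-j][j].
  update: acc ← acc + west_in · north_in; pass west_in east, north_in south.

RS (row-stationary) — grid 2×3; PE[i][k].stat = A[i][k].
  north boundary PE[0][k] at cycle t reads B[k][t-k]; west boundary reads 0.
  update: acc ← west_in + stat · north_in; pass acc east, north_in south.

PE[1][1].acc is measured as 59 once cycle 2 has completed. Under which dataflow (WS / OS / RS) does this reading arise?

dataflow = WS

WS (3×3 grid), PE[1][1]:
  @0  [1,1]  acc 0  |  →0  ↓0
  @1  [1,1]  acc 0  |  →0  ↓0
  @2  [1,1]  acc 59  |  →4  ↓59
OS (2×3 grid), PE[1][1]:
  @0  [1,1]  acc 0  |  →0  ↓0
  @1  [1,1]  acc 0  |  →0  ↓0
  @2  [1,1]  acc 36  |  →4  ↓9
RS (2×3 grid), PE[1][1]:
  @0  [1,1]  acc 0  |  →0  ↓0
  @1  [1,1]  acc 0  |  →0  ↓0
  @2  [1,1]  acc 15  |  →15  ↓3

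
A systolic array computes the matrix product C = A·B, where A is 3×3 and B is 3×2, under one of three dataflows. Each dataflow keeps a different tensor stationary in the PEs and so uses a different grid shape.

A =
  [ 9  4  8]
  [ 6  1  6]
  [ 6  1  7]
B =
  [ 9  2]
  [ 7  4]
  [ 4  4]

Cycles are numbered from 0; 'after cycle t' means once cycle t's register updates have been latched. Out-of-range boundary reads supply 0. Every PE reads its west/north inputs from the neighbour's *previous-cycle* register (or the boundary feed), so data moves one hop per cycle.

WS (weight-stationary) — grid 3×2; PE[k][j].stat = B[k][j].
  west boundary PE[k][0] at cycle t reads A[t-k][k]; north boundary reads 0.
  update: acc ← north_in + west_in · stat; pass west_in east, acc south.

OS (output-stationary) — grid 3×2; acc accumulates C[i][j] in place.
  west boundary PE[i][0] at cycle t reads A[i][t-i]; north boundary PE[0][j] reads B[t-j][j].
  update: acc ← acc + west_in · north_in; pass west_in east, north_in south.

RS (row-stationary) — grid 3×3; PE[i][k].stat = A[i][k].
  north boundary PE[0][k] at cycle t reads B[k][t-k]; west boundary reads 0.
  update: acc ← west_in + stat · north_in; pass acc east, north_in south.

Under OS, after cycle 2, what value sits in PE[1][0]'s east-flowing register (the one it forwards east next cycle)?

OS 3×2: PE[1][0] cycle-by-cycle (with neighbour feeds):
  @0  [0,0]  acc 81  |  →9  ↓9
  @0  [1,0]  acc 0  |  →0  ↓0
  @1  [0,0]  acc 109  |  →4  ↓7
  @1  [1,0]  acc 54  |  →6  ↓9
  @2  [0,0]  acc 141  |  →8  ↓4
  @2  [1,0]  acc 61  |  →1  ↓7

register = 1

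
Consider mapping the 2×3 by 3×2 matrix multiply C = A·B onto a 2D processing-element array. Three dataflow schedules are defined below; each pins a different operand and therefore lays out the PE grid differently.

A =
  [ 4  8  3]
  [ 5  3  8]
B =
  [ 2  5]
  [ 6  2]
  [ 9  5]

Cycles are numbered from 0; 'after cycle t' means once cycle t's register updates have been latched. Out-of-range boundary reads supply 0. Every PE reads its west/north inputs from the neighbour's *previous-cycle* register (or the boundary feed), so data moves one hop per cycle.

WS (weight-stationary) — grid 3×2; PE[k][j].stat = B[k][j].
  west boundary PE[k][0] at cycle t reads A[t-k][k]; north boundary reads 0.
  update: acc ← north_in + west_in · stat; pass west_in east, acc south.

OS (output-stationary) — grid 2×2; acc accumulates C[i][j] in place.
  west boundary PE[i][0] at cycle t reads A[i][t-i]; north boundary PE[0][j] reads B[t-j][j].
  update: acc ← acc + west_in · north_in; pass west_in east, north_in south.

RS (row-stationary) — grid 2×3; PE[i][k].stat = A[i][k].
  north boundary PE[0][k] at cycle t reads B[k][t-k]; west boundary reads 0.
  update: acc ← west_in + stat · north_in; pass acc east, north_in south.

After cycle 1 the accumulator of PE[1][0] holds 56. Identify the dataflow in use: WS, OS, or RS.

WS [3×2] PE[1][0] across cycles:
  c0 r1c0: 0 / 0 / 0
  c1 r1c0: 56 / 8 / 56
OS [2×2] PE[1][0] across cycles:
  c0 r1c0: 0 / 0 / 0
  c1 r1c0: 10 / 5 / 2
RS [2×3] PE[1][0] across cycles:
  c0 r1c0: 0 / 0 / 0
  c1 r1c0: 10 / 10 / 2

dataflow = WS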